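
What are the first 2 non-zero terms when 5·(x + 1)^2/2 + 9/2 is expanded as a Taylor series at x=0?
5·x + 7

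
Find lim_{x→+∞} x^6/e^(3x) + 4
The quotient is an ∞/∞ indeterminate form as x → +∞.
The exponential denominator e^(3x) dominates the polynomial numerator (e^x ≫ x^6 as x → ∞), so the quotient → 0.
Adding the constant: 0 + 4 = 4. Limit = 4.

Final answer: 4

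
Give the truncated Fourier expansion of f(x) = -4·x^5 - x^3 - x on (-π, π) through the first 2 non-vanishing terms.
(-950 - 8·π^4 + 158·π^2)·sin(x) + (-19·π^2 + 59/2 + 4·π^4)·sin(2·x)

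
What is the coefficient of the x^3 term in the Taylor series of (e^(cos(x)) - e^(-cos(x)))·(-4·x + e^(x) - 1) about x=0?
4·e^(-1)/3 + 5·e/3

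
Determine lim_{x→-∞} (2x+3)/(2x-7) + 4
Evaluate the dominant behaviour as x → -∞; each term tends to a finite value or vanishes.
Limit = 5.

Final answer: 5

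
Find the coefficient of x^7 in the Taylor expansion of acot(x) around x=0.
Expand to order 7: acot(x) = x^7/7 - x^5/5 + x^3/3 - x + π/2 + O(x^8).
The coefficient of x^7 is 1/7.

Final answer: 1/7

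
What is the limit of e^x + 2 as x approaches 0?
Direct substitution at x = 0 gives 3.

Final answer: 3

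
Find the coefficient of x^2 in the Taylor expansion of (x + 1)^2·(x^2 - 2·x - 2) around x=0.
Expand to order 2: (x + 1)^2·(x^2 - 2·x - 2) = -5·x^2 - 6·x - 2 + O(x^3).
The coefficient of x^2 is -5.

Final answer: -5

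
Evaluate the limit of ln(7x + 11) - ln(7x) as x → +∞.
This is an ∞ − ∞ indeterminate form.
Combine the logarithms: ln(7x+11) − ln(7x) = ln((7x+11)/(7x)) = ln(1 + 11/(7x)) → ln(1) = 0.
Limit = 0.

Final answer: 0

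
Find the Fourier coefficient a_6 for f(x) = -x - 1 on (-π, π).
a_6 = (1/π) ∫_{-π}^{π} f(x)·cos(6x) dx.
Evaluate the integral (use parity and integration by parts as needed): a_6 = 0.

Final answer: 0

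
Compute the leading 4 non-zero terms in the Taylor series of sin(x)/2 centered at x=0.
-x^7/10080 + x^5/240 - x^3/12 + x/2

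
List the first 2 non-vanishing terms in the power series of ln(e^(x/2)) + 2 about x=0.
x/2 + 2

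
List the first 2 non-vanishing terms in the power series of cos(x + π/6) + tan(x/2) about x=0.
-√(3)·x^2/4 + √(3)/2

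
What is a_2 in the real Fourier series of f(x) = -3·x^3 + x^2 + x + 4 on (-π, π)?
a_2 = (1/π) ∫_{-π}^{π} f(x)·cos(2x) dx.
Evaluate the integral (use parity and integration by parts as needed): a_2 = 1.

Final answer: 1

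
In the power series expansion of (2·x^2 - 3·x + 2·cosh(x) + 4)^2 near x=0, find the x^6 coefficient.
Expand to order 6: (2·x^2 - 3·x + 2·cosh(x) + 4)^2 = 8·x^6/15 - x^5/2 + 10·x^4 - 18·x^3 + 45·x^2 - 36·x + 36 + O(x^7).
The coefficient of x^6 is 8/15.

Final answer: 8/15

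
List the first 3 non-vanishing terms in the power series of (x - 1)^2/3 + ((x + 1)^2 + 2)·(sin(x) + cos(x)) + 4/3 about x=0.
11·x^2/6 + 13·x/3 + 14/3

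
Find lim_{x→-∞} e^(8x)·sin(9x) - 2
Evaluate the dominant behaviour as x → -∞; each term tends to a finite value or vanishes.
Limit = -2.

Final answer: -2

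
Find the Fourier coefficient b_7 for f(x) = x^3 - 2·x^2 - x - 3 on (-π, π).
b_7 = (1/π) ∫_{-π}^{π} f(x)·sin(7x) dx.
Evaluate the integral (use parity and integration by parts as needed): b_7 = -110/343 + 2·π^2/7.

Final answer: -110/343 + 2·π^2/7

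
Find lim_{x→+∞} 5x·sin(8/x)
As x → +∞: let u = 8/x → 0⁺; then 5·x·sin(8/x) = 5·8·sin(u)/u → 5·8·1 = 40.
Limit = 40.

Final answer: 40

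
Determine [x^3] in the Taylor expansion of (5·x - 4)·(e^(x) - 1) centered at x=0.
Expand to order 3: (5·x - 4)·(e^(x) - 1) = 11·x^3/6 + 3·x^2 - 4·x + O(x^4).
The coefficient of x^3 is 11/6.

Final answer: 11/6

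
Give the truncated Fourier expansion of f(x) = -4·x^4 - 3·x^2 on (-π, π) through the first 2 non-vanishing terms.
(-180 + 32·π^2)·cos(x) - 4·π^4/5 - π^2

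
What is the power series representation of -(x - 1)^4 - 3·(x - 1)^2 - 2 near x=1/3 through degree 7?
-286/81 + 140·(x - 1/3)/27 - 17·(x - 1/3)^2/3 + 8·(x - 1/3)^3/3 - (x - 1/3)^4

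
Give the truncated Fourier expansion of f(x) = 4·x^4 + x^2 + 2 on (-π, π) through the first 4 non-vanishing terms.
(188 - 32·π^2)·cos(x) + (-11 + 8·π^2)·cos(2·x) + (52/27 - 32·π^2/9)·cos(3·x) + 2 + π^2/3 + 4·π^4/5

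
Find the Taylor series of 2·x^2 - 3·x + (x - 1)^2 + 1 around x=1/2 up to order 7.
1/4 - 2·(x - 1/2) + 3·(x - 1/2)^2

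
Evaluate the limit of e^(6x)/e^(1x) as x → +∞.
This is an ∞/∞ indeterminate form as x → +∞.
Rewrite e^(6x)/e^(1x) = e^((6−1)x) = e^(5x); the exponent coefficient is 5 > 0 so e^(5x) → ∞.
Limit = ∞.

Final answer: ∞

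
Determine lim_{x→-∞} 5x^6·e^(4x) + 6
The product is a 0·∞ indeterminate form at x → -∞.
Rewrite the product as 5x^6 / e^(-4x) (an ∞/∞ form) and apply L'Hôpital, or use the standard hierarchy e^(4|x|) ≫ |x^6| as x → -∞.
The indeterminate product → 0, so the limit = 6.

Final answer: 6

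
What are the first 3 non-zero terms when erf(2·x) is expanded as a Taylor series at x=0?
32·x^5/(5·√(π)) - 16·x^3/(3·√(π)) + 4·x/√(π)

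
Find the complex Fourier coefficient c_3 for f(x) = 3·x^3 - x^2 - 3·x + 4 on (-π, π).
Compute the real Fourier coefficients first: a_3 = 4/9, b_3 = -10/3 + 2·π^2.
Then c_3 = (a_3 − i·b_3)/2 = 2/9 - i·π^2 + 5·i/3.

Final answer: 2/9 - i·π^2 + 5·i/3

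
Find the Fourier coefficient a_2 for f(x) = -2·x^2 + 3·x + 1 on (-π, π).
a_2 = (1/π) ∫_{-π}^{π} f(x)·cos(2x) dx.
Evaluate the integral (use parity and integration by parts as needed): a_2 = -2.

Final answer: -2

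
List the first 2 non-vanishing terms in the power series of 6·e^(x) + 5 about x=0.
6·x + 11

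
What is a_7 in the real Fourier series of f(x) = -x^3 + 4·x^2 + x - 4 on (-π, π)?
a_7 = (1/π) ∫_{-π}^{π} f(x)·cos(7x) dx.
Evaluate the integral (use parity and integration by parts as needed): a_7 = -16/49.

Final answer: -16/49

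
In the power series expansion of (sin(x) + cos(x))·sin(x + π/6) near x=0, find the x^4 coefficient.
Expand to order 4: (sin(x) + cos(x))·sin(x + π/6) = x^4·(1/6 - √(3)/6) + x^3·(-√(3)/3 - 1/3) + x^2·(-1/2 + √(3)/2) + x·(1/2 + √(3)/2) + 1/2 + O(x^5).
The coefficient of x^4 is 1/6 - √(3)/6.

Final answer: 1/6 - √(3)/6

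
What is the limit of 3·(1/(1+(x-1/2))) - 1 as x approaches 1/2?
Direct substitution at x = 1/2 gives 2.

Final answer: 2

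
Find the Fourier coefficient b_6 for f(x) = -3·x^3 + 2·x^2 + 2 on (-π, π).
b_6 = (1/π) ∫_{-π}^{π} f(x)·sin(6x) dx.
Evaluate the integral (use parity and integration by parts as needed): b_6 = -1/6 + π^2.

Final answer: -1/6 + π^2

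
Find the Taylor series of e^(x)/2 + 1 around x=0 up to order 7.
x^7/10080 + x^6/1440 + x^5/240 + x^4/48 + x^3/12 + x^2/4 + x/2 + 3/2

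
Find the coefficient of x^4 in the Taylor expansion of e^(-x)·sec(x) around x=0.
Expand to order 4: e^(-x)·sec(x) = x^4/2 - 2·x^3/3 + x^2 - x + 1 + O(x^5).
The coefficient of x^4 is 1/2.

Final answer: 1/2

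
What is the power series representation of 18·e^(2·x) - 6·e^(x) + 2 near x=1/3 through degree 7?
-6·e^(1/3) + 2 + 18·e^(2/3) + (-6·e^(1/3) + 36·e^(2/3))·(x - 1/3) + (-3·e^(1/3) + 36·e^(2/3))·(x - 1/3)^2 + (-e^(1/3) + 24·e^(2/3))·(x - 1/3)^3 + (-e^(1/3)/4 + 12·e^(2/3))·(x - 1/3)^4 + (-e^(1/3)/20 + 24·e^(2/3)/5)·(x - 1/3)^5 + (-e^(1/3)/120 + 8·e^(2/3)/5)·(x - 1/3)^6 + (-e^(1/3)/840 + 16·e^(2/3)/35)·(x - 1/3)^7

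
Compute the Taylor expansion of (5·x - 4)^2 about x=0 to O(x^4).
25·x^2 - 40·x + 16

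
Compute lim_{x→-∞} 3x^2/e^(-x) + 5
The quotient is an ∞/∞ indeterminate form as x → -∞.
Compare growth rates of the dominant terms (exponentials ≫ polynomials ≫ logarithms), or apply L'Hôpital's rule; the quotient → 0.
Adding the constant: 0 + 5 = 5. Limit = 5.

Final answer: 5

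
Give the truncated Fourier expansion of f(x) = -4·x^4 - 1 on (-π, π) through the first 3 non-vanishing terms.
(-192 + 32·π^2)·cos(x) + (12 - 8·π^2)·cos(2·x) - 4·π^4/5 - 1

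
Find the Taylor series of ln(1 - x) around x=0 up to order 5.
-x^5/5 - x^4/4 - x^3/3 - x^2/2 - x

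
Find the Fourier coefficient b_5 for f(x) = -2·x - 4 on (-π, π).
b_5 = (1/π) ∫_{-π}^{π} f(x)·sin(5x) dx.
Evaluate the integral (use parity and integration by parts as needed): b_5 = -4/5.

Final answer: -4/5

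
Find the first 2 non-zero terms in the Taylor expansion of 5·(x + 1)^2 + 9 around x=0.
10·x + 14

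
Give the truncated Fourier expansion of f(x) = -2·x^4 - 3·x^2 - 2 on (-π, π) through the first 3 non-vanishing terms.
(-84 + 16·π^2)·cos(x) + (3 - 4·π^2)·cos(2·x) - 2·π^4/5 - π^2 - 2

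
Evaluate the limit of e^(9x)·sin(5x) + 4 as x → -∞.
Evaluate the dominant behaviour as x → -∞; each term tends to a finite value or vanishes.
Limit = 4.

Final answer: 4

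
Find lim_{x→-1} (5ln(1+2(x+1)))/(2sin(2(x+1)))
Both numerator and denominator → 0 as x → -1; this is a 0/0 indeterminate form.
Expand each to leading order near x = -1: numerator ~ 10·(x + 1), denominator ~ 4·(x + 1).
The limit of the ratio is 5/2.

Final answer: 5/2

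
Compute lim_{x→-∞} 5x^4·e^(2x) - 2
The product is a 0·∞ indeterminate form at x → -∞.
Rewrite the product as 5x^4 / e^(-2x) (an ∞/∞ form) and apply L'Hôpital, or use the standard hierarchy e^(2|x|) ≫ |x^4| as x → -∞.
The indeterminate product → 0, so the limit = -2.

Final answer: -2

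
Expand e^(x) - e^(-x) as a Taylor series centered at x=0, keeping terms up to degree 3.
x^3/3 + 2·x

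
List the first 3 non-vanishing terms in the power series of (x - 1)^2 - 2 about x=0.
x^2 - 2·x - 1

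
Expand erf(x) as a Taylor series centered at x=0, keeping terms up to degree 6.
x^5/(5·√(π)) - 2·x^3/(3·√(π)) + 2·x/√(π)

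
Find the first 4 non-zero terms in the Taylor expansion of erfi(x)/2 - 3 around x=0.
x^5/(10·√(π)) + x^3/(3·√(π)) + x/√(π) - 3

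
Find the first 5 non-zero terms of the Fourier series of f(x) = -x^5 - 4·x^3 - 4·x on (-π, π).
(-200 - 2·π^4 + 32·π^2)·sin(x) + (-π^2 + 11/2 + π^4)·sin(2·x) + (-2·π^4/3 - 32·π^2/27 - 152/81)·sin(3·x) + (95/64 + 11·π^2/8 + π^4/2)·sin(4·x) + (-2·π^4/5 - 32·π^2/25 - 808/625)·sin(5·x)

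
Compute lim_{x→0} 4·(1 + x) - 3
Direct substitution at x = 0 gives 1.

Final answer: 1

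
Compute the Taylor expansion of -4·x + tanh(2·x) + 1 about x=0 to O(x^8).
-2176·x^7/315 + 64·x^5/15 - 8·x^3/3 - 2·x + 1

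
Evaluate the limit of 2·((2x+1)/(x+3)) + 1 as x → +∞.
Evaluate the dominant behaviour as x → +∞; each term tends to a finite value or vanishes.
Limit = 5.

Final answer: 5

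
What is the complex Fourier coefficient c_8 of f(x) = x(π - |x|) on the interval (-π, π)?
Compute the real Fourier coefficients first: a_8 = 0, b_8 = 0.
Then c_8 = (a_8 − i·b_8)/2 = 0.

Final answer: 0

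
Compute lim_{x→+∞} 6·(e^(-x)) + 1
Evaluate the dominant behaviour as x → +∞; each term tends to a finite value or vanishes.
Limit = 1.

Final answer: 1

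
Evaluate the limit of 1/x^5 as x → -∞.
Evaluate the dominant behaviour as x → -∞; each term tends to a finite value or vanishes.
Limit = 0.

Final answer: 0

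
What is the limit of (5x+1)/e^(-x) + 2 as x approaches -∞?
The quotient is an ∞/∞ indeterminate form as x → -∞.
Compare growth rates of the dominant terms (exponentials ≫ polynomials ≫ logarithms), or apply L'Hôpital's rule; the quotient → 0.
Adding the constant: 0 + 2 = 2. Limit = 2.

Final answer: 2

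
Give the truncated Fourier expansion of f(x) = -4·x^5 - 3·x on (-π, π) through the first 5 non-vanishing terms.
(-966 - 8·π^4 + 160·π^2)·sin(x) + (-20·π^2 + 33 + 4·π^4)·sin(2·x) + (-8·π^4/3 - 482/81 + 160·π^2/27)·sin(3·x) + (-5·π^2/2 + 39/16 + 2·π^4)·sin(4·x) + (-8·π^4/5 - 942/625 + 32·π^2/25)·sin(5·x)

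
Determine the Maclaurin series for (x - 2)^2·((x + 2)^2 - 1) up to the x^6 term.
x^4 - 9·x^2 + 4·x + 12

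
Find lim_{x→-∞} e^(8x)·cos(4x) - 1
Evaluate the dominant behaviour as x → -∞; each term tends to a finite value or vanishes.
Limit = -1.

Final answer: -1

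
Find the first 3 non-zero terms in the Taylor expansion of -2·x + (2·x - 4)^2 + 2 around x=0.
4·x^2 - 18·x + 18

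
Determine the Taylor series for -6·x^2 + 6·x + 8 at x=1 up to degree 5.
8 - 6·(x - 1) - 6·(x - 1)^2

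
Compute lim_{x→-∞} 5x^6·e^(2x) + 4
The product is a 0·∞ indeterminate form at x → -∞.
Rewrite the product as 5x^6 / e^(-2x) (an ∞/∞ form) and apply L'Hôpital, or use the standard hierarchy e^(2|x|) ≫ |x^6| as x → -∞.
The indeterminate product → 0, so the limit = 4.

Final answer: 4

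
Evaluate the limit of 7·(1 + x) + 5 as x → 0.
Direct substitution at x = 0 gives 12.

Final answer: 12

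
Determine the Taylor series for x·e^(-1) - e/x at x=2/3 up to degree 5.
(4 - 9·e^(2))·e^(-1)/6 + (4 + 9·e^(2))·e^(-1)·(x - 2/3)/4 - 27·e·(x - 2/3)^2/8 + 81·e·(x - 2/3)^3/16 - 243·e·(x - 2/3)^4/32 + 729·e·(x - 2/3)^5/64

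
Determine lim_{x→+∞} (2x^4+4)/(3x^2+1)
This is an ∞/∞ indeterminate form as x → +∞.
Divide numerator and denominator by x^4 and let the lower-order terms vanish; the numerator's degree 4 exceeds the denominator's degree 2, so the quotient diverges.
Limit = ∞.

Final answer: ∞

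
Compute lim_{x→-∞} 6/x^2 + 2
Evaluate the dominant behaviour as x → -∞; each term tends to a finite value or vanishes.
Limit = 2.

Final answer: 2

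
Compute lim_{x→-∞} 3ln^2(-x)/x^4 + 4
The quotient is an ∞/∞ indeterminate form as x → -∞.
Compare growth rates of the dominant terms (exponentials ≫ polynomials ≫ logarithms), or apply L'Hôpital's rule; the quotient → 0.
Adding the constant: 0 + 4 = 4. Limit = 4.

Final answer: 4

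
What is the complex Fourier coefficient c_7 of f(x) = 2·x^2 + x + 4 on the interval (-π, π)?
Compute the real Fourier coefficients first: a_7 = -8/49, b_7 = 2/7.
Then c_7 = (a_7 − i·b_7)/2 = -4/49 - i/7.

Final answer: -4/49 - i/7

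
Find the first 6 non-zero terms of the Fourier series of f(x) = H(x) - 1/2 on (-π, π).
2·sin(x)/π + 2·sin(3·x)/(3·π) + 2·sin(5·x)/(5·π) + 2·sin(7·x)/(7·π) + 2·sin(9·x)/(9·π) + 2·sin(11·x)/(11·π)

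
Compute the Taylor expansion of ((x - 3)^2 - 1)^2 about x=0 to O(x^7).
x^4 - 12·x^3 + 52·x^2 - 96·x + 64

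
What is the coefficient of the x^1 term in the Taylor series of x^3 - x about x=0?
Expand to order 1: x^3 - x = -x + O(x^2).
The coefficient of x^1 is -1.

Final answer: -1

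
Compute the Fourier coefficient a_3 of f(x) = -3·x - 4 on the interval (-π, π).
a_3 = (1/π) ∫_{-π}^{π} f(x)·cos(3x) dx.
Evaluate the integral (use parity and integration by parts as needed): a_3 = 0.

Final answer: 0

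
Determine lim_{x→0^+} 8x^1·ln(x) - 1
The product is a 0·∞ indeterminate form at x → 0⁺.
Rewrite the product as 8·ln(x) / x^(-1) and apply L'Hôpital, or use the standard hierarchy x^(-1) ≫ |ln x| as x → 0⁺.
The indeterminate product → 0, so the limit = -1.

Final answer: -1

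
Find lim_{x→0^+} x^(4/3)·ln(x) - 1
The product is a 0·∞ indeterminate form at x → 0⁺.
Rewrite the product as ln(x) / x^(-4/3) and apply L'Hôpital, or use the standard hierarchy x^(-4/3) ≫ |ln x| as x → 0⁺.
The indeterminate product → 0, so the limit = -1.

Final answer: -1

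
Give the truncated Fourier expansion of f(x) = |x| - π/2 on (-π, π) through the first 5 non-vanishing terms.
-4·cos(x)/π - 4·cos(3·x)/(9·π) - 4·cos(5·x)/(25·π) - 4·cos(7·x)/(49·π) - 4·cos(9·x)/(81·π)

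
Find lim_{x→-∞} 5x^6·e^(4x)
This is a 0·∞ indeterminate form at x → -∞.
Rewrite the product as 5x^6 / e^(-4x) (an ∞/∞ form) and apply L'Hôpital, or use the standard hierarchy e^(4|x|) ≫ |x^6| as x → -∞.
The indeterminate product → 0, so the limit = 0.

Final answer: 0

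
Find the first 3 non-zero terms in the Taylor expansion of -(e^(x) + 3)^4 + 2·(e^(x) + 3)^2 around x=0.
-214·x^2 - 240·x - 224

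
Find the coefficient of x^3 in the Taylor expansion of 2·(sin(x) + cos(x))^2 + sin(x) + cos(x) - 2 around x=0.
Expand to order 3: 2·(sin(x) + cos(x))^2 + sin(x) + cos(x) - 2 = -17·x^3/6 - x^2/2 + 5·x + 1 + O(x^4).
The coefficient of x^3 is -17/6.

Final answer: -17/6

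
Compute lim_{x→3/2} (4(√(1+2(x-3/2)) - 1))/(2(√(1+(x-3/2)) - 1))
Both numerator and denominator → 0 as x → 3/2; this is a 0/0 indeterminate form.
Expand each to leading order near x = 3/2: numerator ~ 4·(x - 3/2), denominator ~ (x - 3/2).
The limit of the ratio is 4.

Final answer: 4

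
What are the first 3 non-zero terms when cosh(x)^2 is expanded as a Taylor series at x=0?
x^4/3 + x^2 + 1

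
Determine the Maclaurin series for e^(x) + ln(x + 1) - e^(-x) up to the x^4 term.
-x^4/4 + 2·x^3/3 - x^2/2 + 3·x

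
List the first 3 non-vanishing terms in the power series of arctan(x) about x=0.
x^5/5 - x^3/3 + x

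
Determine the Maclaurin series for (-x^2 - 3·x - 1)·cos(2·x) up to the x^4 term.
4·x^4/3 + 6·x^3 + x^2 - 3·x - 1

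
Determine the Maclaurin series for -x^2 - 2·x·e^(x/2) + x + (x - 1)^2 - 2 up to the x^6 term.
-x^6/1920 - x^5/192 - x^4/24 - x^3/4 - x^2 - 3·x - 1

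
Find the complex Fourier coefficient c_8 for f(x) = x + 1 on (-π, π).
Compute the real Fourier coefficients first: a_8 = 0, b_8 = -1/4.
Then c_8 = (a_8 − i·b_8)/2 = i/8.

Final answer: i/8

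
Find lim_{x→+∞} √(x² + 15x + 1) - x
This is an ∞ − ∞ indeterminate form.
Multiply and divide by the conjugate √(x²+15x + 1) + x; the x² terms cancel, leaving (15x + 1)/(√(x²+15x + 1)+x) → 15/2.
Limit = 15/2.

Final answer: 15/2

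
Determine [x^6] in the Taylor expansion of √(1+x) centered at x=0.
Expand to order 6: √(1+x) = -21·x^6/1024 + 7·x^5/256 - 5·x^4/128 + x^3/16 - x^2/8 + x/2 + 1 + O(x^7).
The coefficient of x^6 is -21/1024.

Final answer: -21/1024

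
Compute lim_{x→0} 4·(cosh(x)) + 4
Direct substitution at x = 0 gives 8.

Final answer: 8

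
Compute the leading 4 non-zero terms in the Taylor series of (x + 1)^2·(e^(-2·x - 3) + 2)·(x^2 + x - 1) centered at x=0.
x^3·(6 - 5·e^(-3)/3) + x^2·(2·e^(-3) + 4) + x·(-2 + e^(-3)) - 2 - e^(-3)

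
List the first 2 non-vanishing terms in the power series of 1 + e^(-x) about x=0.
2 - x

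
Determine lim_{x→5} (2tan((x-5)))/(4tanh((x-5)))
Both numerator and denominator → 0 as x → 5; this is a 0/0 indeterminate form.
Expand each to leading order near x = 5: numerator ~ 2·(x - 5), denominator ~ 4·(x - 5).
The limit of the ratio is 1/2.

Final answer: 1/2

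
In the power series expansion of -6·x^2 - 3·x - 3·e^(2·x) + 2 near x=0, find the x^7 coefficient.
Expand to order 7: -6·x^2 - 3·x - 3·e^(2·x) + 2 = -8·x^7/105 - 4·x^6/15 - 4·x^5/5 - 2·x^4 - 4·x^3 - 12·x^2 - 9·x - 1 + O(x^8).
The coefficient of x^7 is -8/105.

Final answer: -8/105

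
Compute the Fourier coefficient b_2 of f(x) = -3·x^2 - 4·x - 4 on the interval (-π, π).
b_2 = (1/π) ∫_{-π}^{π} f(x)·sin(2x) dx.
Evaluate the integral (use parity and integration by parts as needed): b_2 = 4.

Final answer: 4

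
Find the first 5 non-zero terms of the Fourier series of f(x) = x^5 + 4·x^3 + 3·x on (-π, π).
(-32·π^2 + 2·π^4 + 198)·sin(x) + (-π^4 - 9/2 + π^2)·sin(2·x) + (98/81 + 32·π^2/27 + 2·π^4/3)·sin(3·x) + (-π^4/2 - 11·π^2/8 - 63/64)·sin(4·x) + (558/625 + 32·π^2/25 + 2·π^4/5)·sin(5·x)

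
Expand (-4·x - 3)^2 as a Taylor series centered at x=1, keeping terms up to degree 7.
49 + 56·(x - 1) + 16·(x - 1)^2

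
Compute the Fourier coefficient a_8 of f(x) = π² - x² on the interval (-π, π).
a_8 = (1/π) ∫_{-π}^{π} f(x)·cos(8x) dx.
Evaluate the integral (use parity and integration by parts as needed): a_8 = -1/16.

Final answer: -1/16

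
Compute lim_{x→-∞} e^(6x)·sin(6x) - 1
Evaluate the dominant behaviour as x → -∞; each term tends to a finite value or vanishes.
Limit = -1.

Final answer: -1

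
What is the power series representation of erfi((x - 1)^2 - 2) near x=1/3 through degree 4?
-erfi(14/9) - 8·e^(196/81)·(x - 1/3)/(3·√(π)) - 286·e^(196/81)·(x - 1/3)^2/(81·√(π)) - 6112·e^(196/81)·(x - 1/3)^3/(6561·√(π)) + 851084·e^(196/81)·(x - 1/3)^4/(177147·√(π))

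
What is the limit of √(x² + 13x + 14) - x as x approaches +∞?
This is an ∞ − ∞ indeterminate form.
Multiply and divide by the conjugate √(x²+13x + 14) + x; the x² terms cancel, leaving (13x + 14)/(√(x²+13x + 14)+x) → 13/2.
Limit = 13/2.

Final answer: 13/2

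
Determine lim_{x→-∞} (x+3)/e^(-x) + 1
The quotient is an ∞/∞ indeterminate form as x → -∞.
Compare growth rates of the dominant terms (exponentials ≫ polynomials ≫ logarithms), or apply L'Hôpital's rule; the quotient → 0.
Adding the constant: 0 + 1 = 1. Limit = 1.

Final answer: 1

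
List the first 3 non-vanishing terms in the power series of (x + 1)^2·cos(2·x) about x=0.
-x^2 + 2·x + 1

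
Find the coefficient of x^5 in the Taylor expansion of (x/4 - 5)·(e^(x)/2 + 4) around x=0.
Expand to order 5: (x/4 - 5)·(e^(x)/2 + 4) = -x^5/64 - x^4/12 - 17·x^3/48 - 9·x^2/8 - 11·x/8 - 45/2 + O(x^6).
The coefficient of x^5 is -1/64.

Final answer: -1/64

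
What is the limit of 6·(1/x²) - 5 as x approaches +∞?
Evaluate the dominant behaviour as x → +∞; each term tends to a finite value or vanishes.
Limit = -5.

Final answer: -5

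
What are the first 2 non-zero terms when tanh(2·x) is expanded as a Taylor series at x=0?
-8·x^3/3 + 2·x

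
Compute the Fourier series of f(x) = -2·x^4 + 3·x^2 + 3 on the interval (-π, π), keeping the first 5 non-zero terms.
(-108 + 16·π^2)·cos(x) + (9 - 4·π^2)·cos(2·x) + (-68/27 + 16·π^2/9)·cos(3·x) + (9/8 - π^2)·cos(4·x) - 2·π^4/5 + 3 + π^2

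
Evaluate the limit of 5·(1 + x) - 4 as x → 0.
Direct substitution at x = 0 gives 1.

Final answer: 1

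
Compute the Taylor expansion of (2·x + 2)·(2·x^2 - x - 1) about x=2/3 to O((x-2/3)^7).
-70/27 + 4·(x - 2/3) + 10·(x - 2/3)^2 + 4·(x - 2/3)^3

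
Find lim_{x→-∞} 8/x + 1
Evaluate the dominant behaviour as x → -∞; each term tends to a finite value or vanishes.
Limit = 1.

Final answer: 1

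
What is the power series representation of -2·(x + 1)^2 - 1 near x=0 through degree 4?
-2·x^2 - 4·x - 3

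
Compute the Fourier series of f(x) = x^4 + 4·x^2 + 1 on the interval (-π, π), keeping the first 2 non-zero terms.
(32 - 8·π^2)·cos(x) + 1 + 4·π^2/3 + π^4/5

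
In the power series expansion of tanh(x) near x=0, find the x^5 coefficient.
Expand to order 5: tanh(x) = 2·x^5/15 - x^3/3 + x + O(x^6).
The coefficient of x^5 is 2/15.

Final answer: 2/15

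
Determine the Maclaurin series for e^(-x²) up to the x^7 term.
-x^6/6 + x^4/2 - x^2 + 1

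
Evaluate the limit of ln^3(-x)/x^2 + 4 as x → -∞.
The quotient is an ∞/∞ indeterminate form as x → -∞.
Compare growth rates of the dominant terms (exponentials ≫ polynomials ≫ logarithms), or apply L'Hôpital's rule; the quotient → 0.
Adding the constant: 0 + 4 = 4. Limit = 4.

Final answer: 4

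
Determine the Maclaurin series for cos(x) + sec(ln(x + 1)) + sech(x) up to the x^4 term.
11·x^4/12 - x^3/2 - x^2/2 + 3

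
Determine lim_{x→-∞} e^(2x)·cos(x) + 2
Evaluate the dominant behaviour as x → -∞; each term tends to a finite value or vanishes.
Limit = 2.

Final answer: 2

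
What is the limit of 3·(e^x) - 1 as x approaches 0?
Direct substitution at x = 0 gives 2.

Final answer: 2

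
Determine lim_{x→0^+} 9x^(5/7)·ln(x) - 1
The product is a 0·∞ indeterminate form at x → 0⁺.
Rewrite the product as 9·ln(x) / x^(-5/7) and apply L'Hôpital, or use the standard hierarchy x^(-5/7) ≫ |ln x| as x → 0⁺.
The indeterminate product → 0, so the limit = -1.

Final answer: -1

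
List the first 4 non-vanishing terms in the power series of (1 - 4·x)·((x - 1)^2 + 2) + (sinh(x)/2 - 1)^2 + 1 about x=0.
-25·x^3/6 + 37·x^2/4 - 15·x + 5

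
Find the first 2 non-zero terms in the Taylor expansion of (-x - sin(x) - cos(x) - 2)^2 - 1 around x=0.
12·x + 8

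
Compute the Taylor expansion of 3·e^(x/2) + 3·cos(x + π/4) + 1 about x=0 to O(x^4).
x^3·(1/16 + √(2)/4) + x^2·(3/8 - 3·√(2)/4) + x·(3/2 - 3·√(2)/2) + 3·√(2)/2 + 4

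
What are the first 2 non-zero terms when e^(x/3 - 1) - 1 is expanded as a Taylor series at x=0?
x·e^(-1)/3 - 1 + e^(-1)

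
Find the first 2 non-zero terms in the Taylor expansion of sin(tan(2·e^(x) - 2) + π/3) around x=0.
x + √(3)/2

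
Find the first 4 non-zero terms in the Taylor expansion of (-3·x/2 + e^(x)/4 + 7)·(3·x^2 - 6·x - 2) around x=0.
-55·x^3/12 + 29·x^2 - 41·x - 29/2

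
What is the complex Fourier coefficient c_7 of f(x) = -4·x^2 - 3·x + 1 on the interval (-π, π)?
Compute the real Fourier coefficients first: a_7 = 16/49, b_7 = -6/7.
Then c_7 = (a_7 − i·b_7)/2 = 8/49 + 3·i/7.

Final answer: 8/49 + 3·i/7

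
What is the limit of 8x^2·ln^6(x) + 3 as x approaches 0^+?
The product is a 0·∞ indeterminate form at x → 0⁺.
Rewrite the product as 8·ln^6(x) / x^(-2) and apply L'Hôpital, or use the standard hierarchy x^(-2) ≫ |ln x|^6 as x → 0⁺.
The indeterminate product → 0, so the limit = 3.

Final answer: 3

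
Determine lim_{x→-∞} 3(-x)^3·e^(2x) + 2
The product is a 0·∞ indeterminate form at x → -∞.
Rewrite the product as 3(-x)^3 / e^(-2x) (an ∞/∞ form) and apply L'Hôpital, or use the standard hierarchy e^(2|x|) ≫ |(-x)^3| as x → -∞.
The indeterminate product → 0, so the limit = 2.

Final answer: 2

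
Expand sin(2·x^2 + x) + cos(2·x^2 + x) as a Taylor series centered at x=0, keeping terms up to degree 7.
1663·x^7/1008 - 181·x^6/720 - 199·x^5/120 - 71·x^4/24 - 13·x^3/6 + 3·x^2/2 + x + 1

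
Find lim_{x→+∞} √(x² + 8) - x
This is an ∞ − ∞ indeterminate form.
Multiply and divide by the conjugate √(x²+8) + x; the x² terms cancel, leaving 8/(√(x²+8)+x) → 0.
Limit = 0.

Final answer: 0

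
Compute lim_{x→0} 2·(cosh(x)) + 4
Direct substitution at x = 0 gives 6.

Final answer: 6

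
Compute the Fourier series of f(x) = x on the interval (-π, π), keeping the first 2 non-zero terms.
2·sin(x) - sin(2·x)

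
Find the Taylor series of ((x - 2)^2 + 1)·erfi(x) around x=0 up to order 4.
-8·x^4/(3·√(π)) + 16·x^3/(3·√(π)) - 8·x^2/√(π) + 10·x/√(π)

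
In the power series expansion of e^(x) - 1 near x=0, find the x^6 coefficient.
Expand to order 6: e^(x) - 1 = x^6/720 + x^5/120 + x^4/24 + x^3/6 + x^2/2 + x + O(x^7).
The coefficient of x^6 is 1/720.

Final answer: 1/720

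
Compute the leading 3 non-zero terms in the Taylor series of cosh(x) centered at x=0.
x^4/24 + x^2/2 + 1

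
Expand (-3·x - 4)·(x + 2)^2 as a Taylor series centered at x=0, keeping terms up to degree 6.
-3·x^3 - 16·x^2 - 28·x - 16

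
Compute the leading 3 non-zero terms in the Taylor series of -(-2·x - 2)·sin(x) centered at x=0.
-x^3/3 + 2·x^2 + 2·x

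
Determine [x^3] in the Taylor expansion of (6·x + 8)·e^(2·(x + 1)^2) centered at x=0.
Expand to order 3: (6·x + 8)·e^(2·(x + 1)^2) = 628·x^3·e^(2)/3 + 104·x^2·e^(2) + 38·x·e^(2) + 8·e^(2) + O(x^4).
The coefficient of x^3 is 628·e^(2)/3.

Final answer: 628·e^(2)/3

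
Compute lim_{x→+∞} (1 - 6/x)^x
As x → +∞: this is the defining limit (1 - 6/x)^x → e^(-6).
Limit = e^(-6).

Final answer: e^(-6)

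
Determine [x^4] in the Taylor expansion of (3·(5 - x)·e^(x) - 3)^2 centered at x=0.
Expand to order 4: (3·(5 - x)·e^(x) - 3)^2 = 189·x^4/4 + 132·x^3 + 252·x^2 + 288·x + 144 + O(x^5).
The coefficient of x^4 is 189/4.

Final answer: 189/4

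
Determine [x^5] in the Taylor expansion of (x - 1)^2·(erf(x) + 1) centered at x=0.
Expand to order 5: (x - 1)^2·(erf(x) + 1) = -7·x^5/(15·√(π)) + 4·x^4/(3·√(π)) + 4·x^3/(3·√(π)) + x^2·(1 - 4/√(π)) + x·(-2 + 2/√(π)) + 1 + O(x^6).
The coefficient of x^5 is -7/(15·√(π)).

Final answer: -7/(15·√(π))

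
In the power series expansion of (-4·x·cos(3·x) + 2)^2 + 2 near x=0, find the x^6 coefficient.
Expand to order 6: (-4·x·cos(3·x) + 2)^2 + 2 = 432·x^6 - 54·x^5 - 144·x^4 + 72·x^3 + 16·x^2 - 16·x + 6 + O(x^7).
The coefficient of x^6 is 432.

Final answer: 432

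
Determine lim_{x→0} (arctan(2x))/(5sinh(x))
Both numerator and denominator → 0 as x → 0; this is a 0/0 indeterminate form.
Expand each to leading order near x = 0: numerator ~ 2·x, denominator ~ 5·x.
The limit of the ratio is 2/5.

Final answer: 2/5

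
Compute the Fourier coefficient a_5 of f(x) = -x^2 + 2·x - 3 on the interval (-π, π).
a_5 = (1/π) ∫_{-π}^{π} f(x)·cos(5x) dx.
Evaluate the integral (use parity and integration by parts as needed): a_5 = 4/25.

Final answer: 4/25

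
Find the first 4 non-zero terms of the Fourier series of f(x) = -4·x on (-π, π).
-8·sin(x) + 4·sin(2·x) - 8·sin(3·x)/3 + 2·sin(4·x)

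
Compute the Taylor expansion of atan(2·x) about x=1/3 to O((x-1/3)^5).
atan(2/3) + 18·(x - 1/3)/13 - 216·(x - 1/3)^2/169 + 648·(x - 1/3)^3/2197 + 38880·(x - 1/3)^4/28561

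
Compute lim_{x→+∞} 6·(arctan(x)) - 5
Evaluate the dominant behaviour as x → +∞; each term tends to a finite value or vanishes.
Limit = -5 + 3·π.

Final answer: -5 + 3·π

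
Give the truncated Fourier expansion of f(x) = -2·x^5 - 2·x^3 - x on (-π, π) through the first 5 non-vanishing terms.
(-458 - 4·π^4 + 76·π^2)·sin(x) + (-8·π^2 + 13 + 2·π^4)·sin(2·x) + (-4·π^4/3 - 142/81 + 44·π^2/27)·sin(3·x) + (-π^2/4 + 19/32 + π^4)·sin(4·x) + (-4·π^4/5 - 4·π^2/25 - 226/625)·sin(5·x)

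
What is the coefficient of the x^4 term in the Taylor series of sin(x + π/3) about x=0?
Expand to order 4: sin(x + π/3) = √(3)·x^4/48 - x^3/12 - √(3)·x^2/4 + x/2 + √(3)/2 + O(x^5).
The coefficient of x^4 is √(3)/48.

Final answer: √(3)/48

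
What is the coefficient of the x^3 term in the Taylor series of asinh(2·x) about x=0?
Expand to order 3: asinh(2·x) = -4·x^3/3 + 2·x + O(x^4).
The coefficient of x^3 is -4/3.

Final answer: -4/3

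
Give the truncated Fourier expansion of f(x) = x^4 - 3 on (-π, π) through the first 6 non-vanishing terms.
(48 - 8·π^2)·cos(x) + (-3 + 2·π^2)·cos(2·x) + (16/27 - 8·π^2/9)·cos(3·x) + (-3/16 + π^2/2)·cos(4·x) + (48/625 - 8·π^2/25)·cos(5·x) - 3 + π^4/5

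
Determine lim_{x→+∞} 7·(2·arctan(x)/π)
Evaluate the dominant behaviour as x → +∞; each term tends to a finite value or vanishes.
Limit = 7.

Final answer: 7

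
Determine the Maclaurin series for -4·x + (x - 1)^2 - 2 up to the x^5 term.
x^2 - 6·x - 1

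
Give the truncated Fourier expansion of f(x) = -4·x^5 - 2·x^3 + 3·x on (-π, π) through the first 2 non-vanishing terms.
(-930 - 8·π^4 + 156·π^2)·sin(x) + (-18·π^2 + 24 + 4·π^4)·sin(2·x)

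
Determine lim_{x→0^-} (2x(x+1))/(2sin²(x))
Both numerator and denominator → 0 as x → 0^-; this is a 0/0 indeterminate form.
Expand each to leading order near x = 0: numerator ~ 2·x, denominator ~ 2·x^2.
The limit of the ratio is -∞.

Final answer: -∞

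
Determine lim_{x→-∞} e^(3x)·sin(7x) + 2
Evaluate the dominant behaviour as x → -∞; each term tends to a finite value or vanishes.
Limit = 2.

Final answer: 2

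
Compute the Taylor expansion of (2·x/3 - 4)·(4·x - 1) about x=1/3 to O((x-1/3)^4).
-34/27 - 134·(x - 1/3)/9 + 8·(x - 1/3)^2/3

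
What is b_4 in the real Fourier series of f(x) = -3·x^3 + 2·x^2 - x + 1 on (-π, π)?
b_4 = (1/π) ∫_{-π}^{π} f(x)·sin(4x) dx.
Evaluate the integral (use parity and integration by parts as needed): b_4 = -1/16 + 3·π^2/2.

Final answer: -1/16 + 3·π^2/2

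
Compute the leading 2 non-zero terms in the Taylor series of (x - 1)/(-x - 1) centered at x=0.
1 - 2·x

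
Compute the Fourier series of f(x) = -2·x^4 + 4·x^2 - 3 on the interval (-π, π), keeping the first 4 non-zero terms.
(-112 + 16·π^2)·cos(x) + (10 - 4·π^2)·cos(2·x) + (-80/27 + 16·π^2/9)·cos(3·x) - 2·π^4/5 - 3 + 4·π^2/3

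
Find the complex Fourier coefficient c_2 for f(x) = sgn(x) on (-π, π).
Compute the real Fourier coefficients first: a_2 = 0, b_2 = 0.
Then c_2 = (a_2 − i·b_2)/2 = 0.

Final answer: 0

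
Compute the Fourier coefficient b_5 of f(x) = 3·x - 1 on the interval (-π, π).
b_5 = (1/π) ∫_{-π}^{π} f(x)·sin(5x) dx.
Evaluate the integral (use parity and integration by parts as needed): b_5 = 6/5.

Final answer: 6/5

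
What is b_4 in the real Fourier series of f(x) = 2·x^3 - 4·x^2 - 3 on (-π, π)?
b_4 = (1/π) ∫_{-π}^{π} f(x)·sin(4x) dx.
Evaluate the integral (use parity and integration by parts as needed): b_4 = 3/8 - π^2.

Final answer: 3/8 - π^2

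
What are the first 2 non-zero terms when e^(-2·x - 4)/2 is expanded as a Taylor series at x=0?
-x·e^(-4) + e^(-4)/2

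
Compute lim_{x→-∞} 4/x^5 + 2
Evaluate the dominant behaviour as x → -∞; each term tends to a finite value or vanishes.
Limit = 2.

Final answer: 2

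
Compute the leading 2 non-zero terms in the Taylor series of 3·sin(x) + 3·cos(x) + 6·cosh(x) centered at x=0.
3·x + 9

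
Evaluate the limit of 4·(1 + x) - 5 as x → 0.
Direct substitution at x = 0 gives -1.

Final answer: -1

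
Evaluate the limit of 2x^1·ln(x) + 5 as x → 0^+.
The product is a 0·∞ indeterminate form at x → 0⁺.
Rewrite the product as 2·ln(x) / x^(-1) and apply L'Hôpital, or use the standard hierarchy x^(-1) ≫ |ln x| as x → 0⁺.
The indeterminate product → 0, so the limit = 5.

Final answer: 5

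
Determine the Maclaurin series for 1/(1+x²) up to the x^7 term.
-x^6 + x^4 - x^2 + 1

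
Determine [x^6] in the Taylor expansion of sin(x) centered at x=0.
Expand to order 6: sin(x) = x^5/120 - x^3/6 + x + O(x^7).
The coefficient of x^6 is 0.

Final answer: 0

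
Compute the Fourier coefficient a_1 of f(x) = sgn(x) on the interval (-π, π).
a_1 = (1/π) ∫_{-π}^{π} f(x)·cos(1x) dx.
Evaluate the integral (use parity and integration by parts as needed): a_1 = 0.

Final answer: 0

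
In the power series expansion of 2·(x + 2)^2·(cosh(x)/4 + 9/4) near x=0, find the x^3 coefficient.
Expand to order 3: 2·(x + 2)^2·(cosh(x)/4 + 9/4) = x^3 + 6·x^2 + 20·x + 20 + O(x^4).
The coefficient of x^3 is 1.

Final answer: 1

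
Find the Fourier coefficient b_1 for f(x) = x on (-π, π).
b_1 = (1/π) ∫_{-π}^{π} f(x)·sin(1x) dx.
Evaluate the integral (use parity and integration by parts as needed): b_1 = 2.

Final answer: 2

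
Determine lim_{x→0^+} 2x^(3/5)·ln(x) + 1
The product is a 0·∞ indeterminate form at x → 0⁺.
Rewrite the product as 2·ln(x) / x^(-3/5) and apply L'Hôpital, or use the standard hierarchy x^(-3/5) ≫ |ln x| as x → 0⁺.
The indeterminate product → 0, so the limit = 1.

Final answer: 1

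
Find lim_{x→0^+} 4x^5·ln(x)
This is a 0·∞ indeterminate form at x → 0⁺.
Rewrite the product as 4·ln(x) / x^(-5) and apply L'Hôpital, or use the standard hierarchy x^(-5) ≫ |ln x| as x → 0⁺.
The indeterminate product → 0, so the limit = 0.

Final answer: 0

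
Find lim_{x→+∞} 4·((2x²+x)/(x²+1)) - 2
Evaluate the dominant behaviour as x → +∞; each term tends to a finite value or vanishes.
Limit = 6.

Final answer: 6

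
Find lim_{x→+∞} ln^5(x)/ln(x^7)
This is an ∞/∞ indeterminate form as x → +∞.
Write ln(x^7) = 7·ln(x), reducing the quotient to ln^4(x)/7 → ∞.
Limit = ∞.

Final answer: ∞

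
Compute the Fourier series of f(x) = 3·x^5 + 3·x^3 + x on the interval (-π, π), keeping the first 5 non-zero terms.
(-114·π^2 + 6·π^4 + 686)·sin(x) + (-3·π^4 - 19 + 12·π^2)·sin(2·x) + (-22·π^2/9 + 62/27 + 2·π^4)·sin(3·x) + (-3·π^4/2 - 41/64 + 3·π^2/8)·sin(4·x) + (214/625 + 6·π^2/25 + 6·π^4/5)·sin(5·x)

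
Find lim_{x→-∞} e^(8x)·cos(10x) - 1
Evaluate the dominant behaviour as x → -∞; each term tends to a finite value or vanishes.
Limit = -1.

Final answer: -1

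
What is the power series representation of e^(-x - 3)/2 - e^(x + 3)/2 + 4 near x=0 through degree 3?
x^3·(-e^(3)/12 - e^(-3)/12) + x^2·(-e^(3)/4 + e^(-3)/4) + x·(-e^(3)/2 - e^(-3)/2) - e^(3)/2 + e^(-3)/2 + 4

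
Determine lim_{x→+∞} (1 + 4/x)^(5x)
As x → +∞: write (1 + 4/x)^(5x) = ((1 + 4/x)^x)^5 → (e^4)^5 = e^20.
Limit = e^(20).

Final answer: e^(20)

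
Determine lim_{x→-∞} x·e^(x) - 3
The product is a 0·∞ indeterminate form at x → -∞.
Rewrite the product as x / e^(-x) (an ∞/∞ form) and apply L'Hôpital, or use the standard hierarchy e^(|x|) ≫ |x| as x → -∞.
The indeterminate product → 0, so the limit = -3.

Final answer: -3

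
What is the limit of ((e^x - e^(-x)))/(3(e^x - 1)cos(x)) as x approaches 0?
Both numerator and denominator → 0 as x → 0; this is a 0/0 indeterminate form.
Expand each to leading order near x = 0: numerator ~ 2·x, denominator ~ 3·x.
The limit of the ratio is 2/3.

Final answer: 2/3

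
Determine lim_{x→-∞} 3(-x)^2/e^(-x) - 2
The quotient is an ∞/∞ indeterminate form as x → -∞.
Compare growth rates of the dominant terms (exponentials ≫ polynomials ≫ logarithms), or apply L'Hôpital's rule; the quotient → 0.
Adding the constant: 0 - 2 = -2. Limit = -2.

Final answer: -2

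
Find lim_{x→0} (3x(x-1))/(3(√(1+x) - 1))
Both numerator and denominator → 0 as x → 0; this is a 0/0 indeterminate form.
Expand each to leading order near x = 0: numerator ~ -3·x, denominator ~ 3·x/2.
The limit of the ratio is -2.

Final answer: -2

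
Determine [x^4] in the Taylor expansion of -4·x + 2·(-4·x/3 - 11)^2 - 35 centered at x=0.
Expand to order 4: -4·x + 2·(-4·x/3 - 11)^2 - 35 = 32·x^2/9 + 164·x/3 + 207 + O(x^5).
The coefficient of x^4 is 0.

Final answer: 0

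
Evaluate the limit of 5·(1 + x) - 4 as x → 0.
Direct substitution at x = 0 gives 1.

Final answer: 1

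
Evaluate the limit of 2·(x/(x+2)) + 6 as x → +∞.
Evaluate the dominant behaviour as x → +∞; each term tends to a finite value or vanishes.
Limit = 8.

Final answer: 8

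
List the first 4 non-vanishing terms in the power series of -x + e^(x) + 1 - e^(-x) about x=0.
x^5/60 + x^3/3 + x + 1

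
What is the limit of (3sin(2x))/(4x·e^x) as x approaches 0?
Both numerator and denominator → 0 as x → 0; this is a 0/0 indeterminate form.
Expand each to leading order near x = 0: numerator ~ 6·x, denominator ~ 4·x.
The limit of the ratio is 3/2.

Final answer: 3/2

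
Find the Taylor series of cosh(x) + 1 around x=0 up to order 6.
x^6/720 + x^4/24 + x^2/2 + 2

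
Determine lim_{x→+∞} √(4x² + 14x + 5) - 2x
As x → +∞: multiply by the conjugate to get (14x+5)/(√(4x²+14x+5)+2x); the denominator ~ 4x, so the limit is 14/4 = 7/2.
Limit = 7/2.

Final answer: 7/2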